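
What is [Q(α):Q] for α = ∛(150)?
[Q(α):Q] = 3

The minimal polynomial of α is x^3 - 150, irreducible over Q since 150 is not a perfect cube (so x^3 - 150 has no rational root). Hence [Q(α):Q] = deg(m_α) = 3.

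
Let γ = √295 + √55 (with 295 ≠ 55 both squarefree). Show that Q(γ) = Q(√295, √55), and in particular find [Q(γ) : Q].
[Q(γ) : Q] = 4 (equivalently, Q(γ) = Q(√295, √55))

Obviously Q(γ) ⊆ Q(√295, √55), and [Q(√295, √55):Q] = 4 (since 295, 55 are distinct squarefree integers > 1 with 16225 not a perfect square). To show equality we compute the minimal polynomial of γ. From γ = √295 + √55: γ^2 = 295 + 2√(16225) + 55 = 350 + 2√(16225), so γ^2 - 350 = 2√(16225); squaring, (γ^2 - 350)^2 = 4·16225, i.e. γ^4 - 700γ^2 + 122500 - 64900 = 0, i.e. γ^4 - 700γ^2 + 57600 = 0. So γ is a root of x^4 - 700x^2 + 57600. This polynomial is irreducible over Q: it has no rational root (each ±√295 ± √55 is irrational), and any factorization into two quadratics over Q would force √(16225) ∈ Q (pairing opposite roots) or √295, √55 ∈ Q (other pairings), all impossible. Hence [Q(γ):Q] = 4 = [Q(√295, √55):Q], so Q(γ) = Q(√295, √55).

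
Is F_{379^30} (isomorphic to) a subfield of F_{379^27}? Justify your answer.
No: F_{379^30} is not a subfield of F_{379^27}

F_{p^m} embeds in F_{p^n} iff m | n. Here 30 ∤ 27 (since 27 = 0·30 + 27 with remainder 27 ≠ 0), so F_{379^30} is not a subfield of F_{379^27}. Equivalently: if it were, the tower law would give 30 = [F_{379^30}:F_379] dividing [F_{379^27}:F_379] = 27, contradiction.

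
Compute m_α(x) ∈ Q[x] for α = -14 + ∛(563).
m_α(x) = x^3 + 42x^2 + 588x + 2181

Set β = α + 14 = ∛(563), so β^3 = 563. Then (α + 14)^3 - 563 = 0, i.e. α is a root of g(x) = (x + 14)^3 - 563 = x^3 + 42x^2 + 588x + 2181. Since g(x) = h(x + 14) where h(x) = x^3 - 563, and h is irreducible over Q (because 563 is not a perfect cube, so h has no rational root, and a monic cubic with no rational root is irreducible), g is also irreducible (irreducibility is preserved under the substitution x → x + 14). Hence m_α(x) = x^3 + 42x^2 + 588x + 2181.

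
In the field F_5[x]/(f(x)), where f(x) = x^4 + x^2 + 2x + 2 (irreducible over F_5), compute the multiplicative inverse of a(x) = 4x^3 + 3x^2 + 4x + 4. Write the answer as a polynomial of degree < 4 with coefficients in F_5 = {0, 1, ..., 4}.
a(x)^(-1) ≡ x^2 + 3x + 4 (mod f(x))

Since f is irreducible over F_5, F_5[x]/(f) is a field and a(x) ≠ 0 has an inverse. Apply the extended Euclidean algorithm to f(x) and a(x) in F_5[x]: f(x) = (4x + 2)·a(x) + (4x^2 + 3x + 4);  a(x) = (x)·(4x^2 + 3x + 4) + (4). The last nonzero remainder is the constant 4 = gcd(f, a) in F_5. Back-substituting through the division chain expresses 4 = s(x)·a(x) + t(x)·f(x) with s(x) ≡ 4x^2 + 2x + 1 (mod f), so (4x^2 + 2x + 1)·a(x) ≡ 4 (mod f). Multiplying by 4^(-1) ≡ 4 in F_5 gives a(x)^(-1) ≡ 4·(4x^2 + 2x + 1) ≡ x^2 + 3x + 4 (mod f). Check: (4x^3 + 3x^2 + 4x + 4)·(x^2 + 3x + 4) = 4x^5 + 4x^3 + 3x^2 + 3x + 1 ≡ 1 (mod x^4 + x^2 + 2x + 2).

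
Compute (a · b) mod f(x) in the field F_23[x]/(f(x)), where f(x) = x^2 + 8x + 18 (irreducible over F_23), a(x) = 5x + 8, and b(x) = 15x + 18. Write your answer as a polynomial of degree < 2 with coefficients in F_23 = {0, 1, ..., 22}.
a · b ≡ x + 13 (mod f(x))

Multiply in F_23[x]: a(x)·b(x) = (5x + 8)·(15x + 18) = 6x^2 + 3x + 6. This has degree ≥ 2, so divide by f(x) over F_23: 6x^2 + 3x + 6 = (6)·(x^2 + 8x + 18) + (x + 13). Hence a·b ≡ x + 13 (mod f). (F_23[x]/(f) is a field with 23^2 = 529 elements since f is irreducible of degree 2.)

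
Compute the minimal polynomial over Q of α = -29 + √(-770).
m_α(x) = x^2 + 58x + 1611

From α + 29 = √(-770), squaring gives (α + 29)^2 = -770, i.e. α^2 + 58α + 841 = -770, so α^2 + 58α + 1611 = 0. The discriminant of x^2 + 58x + 1611 is (58)^2 - 4·(1611) = 3364 - 6444 = -3080, and 4·(-770) is not a perfect square in Q since -770 is squarefree and ≠ 1. Hence x^2 + 58x + 1611 is irreducible over Q and is the minimal polynomial of α.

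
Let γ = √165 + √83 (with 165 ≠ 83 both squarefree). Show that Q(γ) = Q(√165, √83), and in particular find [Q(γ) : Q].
[Q(γ) : Q] = 4 (equivalently, Q(γ) = Q(√165, √83))

Obviously Q(γ) ⊆ Q(√165, √83), and [Q(√165, √83):Q] = 4 (since 165, 83 are distinct squarefree integers > 1 with 13695 not a perfect square). To show equality we compute the minimal polynomial of γ. From γ = √165 + √83: γ^2 = 165 + 2√(13695) + 83 = 248 + 2√(13695), so γ^2 - 248 = 2√(13695); squaring, (γ^2 - 248)^2 = 4·13695, i.e. γ^4 - 496γ^2 + 61504 - 54780 = 0, i.e. γ^4 - 496γ^2 + 6724 = 0. So γ is a root of x^4 - 496x^2 + 6724. This polynomial is irreducible over Q: it has no rational root (each ±√165 ± √83 is irrational), and any factorization into two quadratics over Q would force √(13695) ∈ Q (pairing opposite roots) or √165, √83 ∈ Q (other pairings), all impossible. Hence [Q(γ):Q] = 4 = [Q(√165, √83):Q], so Q(γ) = Q(√165, √83).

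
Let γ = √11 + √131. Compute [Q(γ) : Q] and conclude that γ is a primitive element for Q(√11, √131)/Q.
[Q(γ) : Q] = 4 (equivalently, Q(γ) = Q(√11, √131))

Obviously Q(γ) ⊆ Q(√11, √131), and [Q(√11, √131):Q] = 4 (since 11, 131 are distinct squarefree integers > 1 with 1441 not a perfect square). To show equality we compute the minimal polynomial of γ. From γ = √11 + √131: γ^2 = 11 + 2√(1441) + 131 = 142 + 2√(1441), so γ^2 - 142 = 2√(1441); squaring, (γ^2 - 142)^2 = 4·1441, i.e. γ^4 - 284γ^2 + 20164 - 5764 = 0, i.e. γ^4 - 284γ^2 + 14400 = 0. So γ is a root of x^4 - 284x^2 + 14400. This polynomial is irreducible over Q: it has no rational root (each ±√11 ± √131 is irrational), and any factorization into two quadratics over Q would force √(1441) ∈ Q (pairing opposite roots) or √11, √131 ∈ Q (other pairings), all impossible. Hence [Q(γ):Q] = 4 = [Q(√11, √131):Q], so Q(γ) = Q(√11, √131).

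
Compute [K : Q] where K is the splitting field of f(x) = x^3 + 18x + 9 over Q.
[K : Q] = 6

By the rational root test, any rational root of the monic integer polynomial f(x) = x^3 + 18x + 9 must be an integer dividing the constant term 9, i.e. one of ±{1, 3, 9}. Evaluating: f(1) = 28, f(-1) = -10, f(3) = 90, f(-3) = -72, f(9) = 900, f(-9) = -882; none is 0, so f has no rational root and is therefore irreducible over Q (a cubic with no linear factor over a field is irreducible). For an irreducible cubic, the Galois group is A_3 or S_3 according as the discriminant disc(f) = -4a^3 - 27b^2 = -4·(18)^3 - 27·(9)^2 = -25515 is or is not a square in Q. Here disc(f) = -25515 is not a perfect square in Q, so the Galois group of f over Q is not contained in A_3 and must be all of S_3. The splitting field has degree |S_3| = 6 over Q, so [K : Q] = 6.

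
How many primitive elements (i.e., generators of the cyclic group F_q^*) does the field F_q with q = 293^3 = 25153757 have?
There are φ(25153756) = 12404448 primitive elements

F_q^* is cyclic of order q - 1 = 25153756. A cyclic group of order m has exactly φ(m) generators. Here m = 25153756 = 2^2 · 73 · 86143, so the number of primitive elements is φ(25153756) = 12404448.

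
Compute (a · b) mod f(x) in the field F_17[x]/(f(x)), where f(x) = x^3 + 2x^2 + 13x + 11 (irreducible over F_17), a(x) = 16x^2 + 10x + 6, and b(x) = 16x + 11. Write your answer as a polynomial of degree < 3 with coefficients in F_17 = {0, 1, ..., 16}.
a · b ≡ 11x^2 + 6x + 4 (mod f(x))

Multiply in F_17[x]: a(x)·b(x) = (16x^2 + 10x + 6)·(16x + 11) = x^3 + 13x^2 + 2x + 15. This has degree ≥ 3, so divide by f(x) over F_17: x^3 + 13x^2 + 2x + 15 = (1)·(x^3 + 2x^2 + 13x + 11) + (11x^2 + 6x + 4). Hence a·b ≡ 11x^2 + 6x + 4 (mod f). (F_17[x]/(f) is a field with 17^3 = 4913 elements since f is irreducible of degree 3.)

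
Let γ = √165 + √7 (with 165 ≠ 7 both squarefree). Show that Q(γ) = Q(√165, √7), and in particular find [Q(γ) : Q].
[Q(γ) : Q] = 4 (equivalently, Q(γ) = Q(√165, √7))

Obviously Q(γ) ⊆ Q(√165, √7), and [Q(√165, √7):Q] = 4 (since 165, 7 are distinct squarefree integers > 1 with 1155 not a perfect square). To show equality we compute the minimal polynomial of γ. From γ = √165 + √7: γ^2 = 165 + 2√(1155) + 7 = 172 + 2√(1155), so γ^2 - 172 = 2√(1155); squaring, (γ^2 - 172)^2 = 4·1155, i.e. γ^4 - 344γ^2 + 29584 - 4620 = 0, i.e. γ^4 - 344γ^2 + 24964 = 0. So γ is a root of x^4 - 344x^2 + 24964. This polynomial is irreducible over Q: it has no rational root (each ±√165 ± √7 is irrational), and any factorization into two quadratics over Q would force √(1155) ∈ Q (pairing opposite roots) or √165, √7 ∈ Q (other pairings), all impossible. Hence [Q(γ):Q] = 4 = [Q(√165, √7):Q], so Q(γ) = Q(√165, √7).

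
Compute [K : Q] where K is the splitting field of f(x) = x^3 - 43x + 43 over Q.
[K : Q] = 6

By the rational root test, any rational root of the monic integer polynomial f(x) = x^3 - 43x + 43 must be an integer dividing the constant term 43, i.e. one of ±{1, 43}. Evaluating: f(1) = 1, f(-1) = 85, f(43) = 77701, f(-43) = -77615; none is 0, so f has no rational root and is therefore irreducible over Q (a cubic with no linear factor over a field is irreducible). For an irreducible cubic, the Galois group is A_3 or S_3 according as the discriminant disc(f) = -4a^3 - 27b^2 = -4·(-43)^3 - 27·(43)^2 = 268105 is or is not a square in Q. Here disc(f) = 268105 is not a perfect square in Q, so the Galois group of f over Q is not contained in A_3 and must be all of S_3. The splitting field has degree |S_3| = 6 over Q, so [K : Q] = 6.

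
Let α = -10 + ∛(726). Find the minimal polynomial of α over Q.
m_α(x) = x^3 + 30x^2 + 300x + 274

Set β = α + 10 = ∛(726), so β^3 = 726. Then (α + 10)^3 - 726 = 0, i.e. α is a root of g(x) = (x + 10)^3 - 726 = x^3 + 30x^2 + 300x + 274. Since g(x) = h(x + 10) where h(x) = x^3 - 726, and h is irreducible over Q (because 726 is not a perfect cube, so h has no rational root, and a monic cubic with no rational root is irreducible), g is also irreducible (irreducibility is preserved under the substitution x → x + 10). Hence m_α(x) = x^3 + 30x^2 + 300x + 274.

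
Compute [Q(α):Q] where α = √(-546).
[Q(α):Q] = 2

[Q(α):Q] equals the degree of the minimal polynomial of α. Here α^2 = -546 and x^2 + 546 is irreducible (d = -546 is squarefree, ≠ 1, hence not a square), so deg(m_α) = 2. Thus [Q(α):Q] = 2.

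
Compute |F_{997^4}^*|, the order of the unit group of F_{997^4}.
|F_{997^4}^*| = 988053892080

F_{997^4} has 997^4 = 988053892081 elements; its multiplicative group consists of all nonzero elements, so |F_{997^4}^*| = 988053892081 - 1 = 988053892080. (It is cyclic since any finite subgroup of the multiplicative group of a field is cyclic.)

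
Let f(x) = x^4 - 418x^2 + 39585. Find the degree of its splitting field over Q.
[K : Q] = 4

Solving the quadratic in x^2: x^2 = (418 ± √(418^2 - 4·39585))/2 = (418 ± √16384)/2 = (418 ± 128)/2, giving x^2 = 273 or x^2 = 145. So f(x) = (x^2 - 273)(x^2 - 145) and the roots of f are ±√273, ±√145. Hence the splitting field is K = Q(√273, √145). Since 273 and 145 are distinct squarefree integers > 1, their product 39585 is not a perfect square, so √145 ∉ Q(√273). By the tower law [K:Q] = [Q(√273,√145):Q(√273)] · [Q(√273):Q] = 2 · 2 = 4.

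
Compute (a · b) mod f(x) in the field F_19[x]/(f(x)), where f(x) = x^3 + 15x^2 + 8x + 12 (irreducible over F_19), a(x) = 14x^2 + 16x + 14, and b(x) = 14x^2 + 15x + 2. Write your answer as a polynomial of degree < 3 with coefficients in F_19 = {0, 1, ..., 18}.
a · b ≡ 6x^2 + 2x + 4 (mod f(x))

Multiply in F_19[x]: a(x)·b(x) = (14x^2 + 16x + 14)·(14x^2 + 15x + 2) = 6x^4 + 16x^3 + 8x^2 + 14x + 9. This has degree ≥ 3, so divide by f(x) over F_19: 6x^4 + 16x^3 + 8x^2 + 14x + 9 = (6x + 2)·(x^3 + 15x^2 + 8x + 12) + (6x^2 + 2x + 4). Hence a·b ≡ 6x^2 + 2x + 4 (mod f). (F_19[x]/(f) is a field with 19^3 = 6859 elements since f is irreducible of degree 3.)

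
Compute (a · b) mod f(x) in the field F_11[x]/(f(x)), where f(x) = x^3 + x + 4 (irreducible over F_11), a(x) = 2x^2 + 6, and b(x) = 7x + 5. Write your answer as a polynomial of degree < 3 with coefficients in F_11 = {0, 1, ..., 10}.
a · b ≡ 10x^2 + 6x + 7 (mod f(x))

Multiply in F_11[x]: a(x)·b(x) = (2x^2 + 6)·(7x + 5) = 3x^3 + 10x^2 + 9x + 8. This has degree ≥ 3, so divide by f(x) over F_11: 3x^3 + 10x^2 + 9x + 8 = (3)·(x^3 + x + 4) + (10x^2 + 6x + 7). Hence a·b ≡ 10x^2 + 6x + 7 (mod f). (F_11[x]/(f) is a field with 11^3 = 1331 elements since f is irreducible of degree 3.)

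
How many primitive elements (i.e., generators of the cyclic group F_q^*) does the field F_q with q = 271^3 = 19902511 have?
There are φ(19902510) = 5307120 primitive elements

F_q^* is cyclic of order q - 1 = 19902510. A cyclic group of order m has exactly φ(m) generators. Here m = 19902510 = 2 · 3^4 · 5 · 24571, so the number of primitive elements is φ(19902510) = 5307120.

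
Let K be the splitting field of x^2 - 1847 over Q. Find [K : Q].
[K : Q] = 2

f(x) = x^2 - 1847 factors as (x - √1847)(x + √1847). The splitting field is K = Q(√1847). Since 1847 is squarefree and > 1, it is not a perfect square, so x^2 - 1847 is irreducible over Q and [Q(√1847) : Q] = 2. Hence [K : Q] = 2.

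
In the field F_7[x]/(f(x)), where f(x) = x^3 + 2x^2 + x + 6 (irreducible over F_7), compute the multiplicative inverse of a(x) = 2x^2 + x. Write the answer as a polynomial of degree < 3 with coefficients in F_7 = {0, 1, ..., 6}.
a(x)^(-1) ≡ 4x^2 + 3x (mod f(x))

Since f is irreducible over F_7, F_7[x]/(f) is a field and a(x) ≠ 0 has an inverse. Apply the extended Euclidean algorithm to f(x) and a(x) in F_7[x]: f(x) = (4x + 6)·a(x) + (2x + 6);  a(x) = (x + 1)·(2x + 6) + (1). The last nonzero remainder is the constant 1 = gcd(f, a) in F_7. Back-substituting through the division chain expresses 1 = s(x)·a(x) + t(x)·f(x) with s(x) ≡ 4x^2 + 3x (mod f), so a(x)^(-1) ≡ s(x) = 4x^2 + 3x (mod f). Check: (2x^2 + x)·(4x^2 + 3x) = x^4 + 3x^3 + 3x^2 ≡ 1 (mod x^3 + 2x^2 + x + 6).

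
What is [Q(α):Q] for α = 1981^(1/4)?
[Q(α):Q] = 4

α is a root of x^4 - 1981. By Eisenstein's criterion at the prime p = 7 (which divides the constant term 1981 but p^2 = 49 does not, since 1981 is squarefree), x^4 - 1981 is irreducible over Q. Hence [Q(α):Q] = 4.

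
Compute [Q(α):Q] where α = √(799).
[Q(α):Q] = 2

[Q(α):Q] equals the degree of the minimal polynomial of α. Here α^2 = 799 and x^2 - 799 is irreducible (d = 799 is squarefree, ≠ 1, hence not a square), so deg(m_α) = 2. Thus [Q(α):Q] = 2.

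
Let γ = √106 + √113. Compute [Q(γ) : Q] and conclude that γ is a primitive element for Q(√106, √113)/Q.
[Q(γ) : Q] = 4 (equivalently, Q(γ) = Q(√106, √113))

Obviously Q(γ) ⊆ Q(√106, √113), and [Q(√106, √113):Q] = 4 (since 106, 113 are distinct squarefree integers > 1 with 11978 not a perfect square). To show equality we compute the minimal polynomial of γ. From γ = √106 + √113: γ^2 = 106 + 2√(11978) + 113 = 219 + 2√(11978), so γ^2 - 219 = 2√(11978); squaring, (γ^2 - 219)^2 = 4·11978, i.e. γ^4 - 438γ^2 + 47961 - 47912 = 0, i.e. γ^4 - 438γ^2 + 49 = 0. So γ is a root of x^4 - 438x^2 + 49. This polynomial is irreducible over Q: it has no rational root (each ±√106 ± √113 is irrational), and any factorization into two quadratics over Q would force √(11978) ∈ Q (pairing opposite roots) or √106, √113 ∈ Q (other pairings), all impossible. Hence [Q(γ):Q] = 4 = [Q(√106, √113):Q], so Q(γ) = Q(√106, √113).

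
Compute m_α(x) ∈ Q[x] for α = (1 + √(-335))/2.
m_α(x) = x^2 - x + 84

From 2α - 1 = √(-335), squaring gives (2α - 1)^2 = -335, i.e. 4α^2 - 4α + 1 = -335, so α^2 - α + (1 + 335)/4 = 0. Since -335 ≡ 1 (mod 4), (1 + 335)/4 = 84 ∈ Z. The polynomial x^2 - x + 84 has discriminant 1 - 4·(84) = -335, which is not a perfect square in Q (d = -335 is squarefree and ≠ 1), so x^2 - x + 84 is irreducible over Q. It is the minimal polynomial of α.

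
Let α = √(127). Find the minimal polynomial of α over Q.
m_α(x) = x^2 - 127

α satisfies α^2 - 127 = 0, so x^2 - 127 annihilates α. Since d = 127 is squarefree and ≠ 1, it is not a perfect square in Q, so x^2 - 127 has no rational root and is therefore irreducible over Q (a degree-2 polynomial over a field is irreducible iff it has no root). Hence m_α(x) = x^2 - 127.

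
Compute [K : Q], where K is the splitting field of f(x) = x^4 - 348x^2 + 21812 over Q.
[K : Q] = 4

Solving the quadratic in x^2: x^2 = (348 ± √(348^2 - 4·21812))/2 = (348 ± √33856)/2 = (348 ± 184)/2, giving x^2 = 266 or x^2 = 82. So f(x) = (x^2 - 266)(x^2 - 82) and the roots of f are ±√266, ±√82. Hence the splitting field is K = Q(√266, √82). Since 266 and 82 are distinct squarefree integers > 1, their product 21812 is not a perfect square, so √82 ∉ Q(√266). By the tower law [K:Q] = [Q(√266,√82):Q(√266)] · [Q(√266):Q] = 2 · 2 = 4.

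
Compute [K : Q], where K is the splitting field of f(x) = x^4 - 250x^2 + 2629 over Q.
[K : Q] = 4

Solving the quadratic in x^2: x^2 = (250 ± √(250^2 - 4·2629))/2 = (250 ± √51984)/2 = (250 ± 228)/2, giving x^2 = 239 or x^2 = 11. So f(x) = (x^2 - 239)(x^2 - 11) and the roots of f are ±√239, ±√11. Hence the splitting field is K = Q(√239, √11). Since 239 and 11 are distinct squarefree integers > 1, their product 2629 is not a perfect square, so √11 ∉ Q(√239). By the tower law [K:Q] = [Q(√239,√11):Q(√239)] · [Q(√239):Q] = 2 · 2 = 4.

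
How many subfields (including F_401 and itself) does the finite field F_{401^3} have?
F_{401^3} has 2 subfields

The subfields of F_{p^n} are exactly the fields F_{p^d} for d | n (each is the fixed field of the unique index-d subgroup of Gal(F_{p^n}/F_p) ≅ Z/nZ). The divisors of n = 3 are {1, 3}, giving 2 subfields: F_{401^1}, F_{401^3}.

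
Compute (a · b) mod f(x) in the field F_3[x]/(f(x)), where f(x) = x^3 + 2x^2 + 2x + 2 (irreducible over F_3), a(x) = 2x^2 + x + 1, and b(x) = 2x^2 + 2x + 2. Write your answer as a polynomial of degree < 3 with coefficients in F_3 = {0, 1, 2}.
a · b ≡ x^2 (mod f(x))

Multiply in F_3[x]: a(x)·b(x) = (2x^2 + x + 1)·(2x^2 + 2x + 2) = x^4 + 2x^2 + x + 2. This has degree ≥ 3, so divide by f(x) over F_3: x^4 + 2x^2 + x + 2 = (x + 1)·(x^3 + 2x^2 + 2x + 2) + (x^2). Hence a·b ≡ x^2 (mod f). (F_3[x]/(f) is a field with 3^3 = 27 elements since f is irreducible of degree 3.)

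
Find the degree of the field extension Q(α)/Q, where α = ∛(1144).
[Q(α):Q] = 3

The minimal polynomial of α is x^3 - 1144, irreducible over Q since 1144 is not a perfect cube (so x^3 - 1144 has no rational root). Hence [Q(α):Q] = deg(m_α) = 3.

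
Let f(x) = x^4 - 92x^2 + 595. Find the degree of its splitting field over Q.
[K : Q] = 4

Solving the quadratic in x^2: x^2 = (92 ± √(92^2 - 4·595))/2 = (92 ± √6084)/2 = (92 ± 78)/2, giving x^2 = 7 or x^2 = 85. So f(x) = (x^2 - 7)(x^2 - 85) and the roots of f are ±√7, ±√85. Hence the splitting field is K = Q(√7, √85). Since 7 and 85 are distinct squarefree integers > 1, their product 595 is not a perfect square, so √85 ∉ Q(√7). By the tower law [K:Q] = [Q(√7,√85):Q(√7)] · [Q(√7):Q] = 2 · 2 = 4.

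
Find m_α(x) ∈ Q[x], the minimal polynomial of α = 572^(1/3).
m_α(x) = x^3 - 572

α satisfies α^3 = 572, so x^3 - 572 annihilates α. By the rational root test, a rational root p/q (in lowest terms) of x^3 - 572 would satisfy p^3 = 572 q^3, forcing q = 1 and p^3 = 572; but 572 is not a perfect cube, contradiction. A monic cubic over Q with no rational root is irreducible (any nontrivial factorization would include a linear factor). Hence x^3 - 572 is the minimal polynomial of α, and in particular [Q(α):Q] = 3.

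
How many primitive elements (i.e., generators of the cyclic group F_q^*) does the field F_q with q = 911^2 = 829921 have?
There are φ(829920) = 165888 primitive elements

F_q^* is cyclic of order q - 1 = 829920. A cyclic group of order m has exactly φ(m) generators. Here m = 829920 = 2^5 · 3 · 5 · 7 · 13 · 19, so the number of primitive elements is φ(829920) = 165888.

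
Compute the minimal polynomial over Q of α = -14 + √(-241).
m_α(x) = x^2 + 28x + 437

From α + 14 = √(-241), squaring gives (α + 14)^2 = -241, i.e. α^2 + 28α + 196 = -241, so α^2 + 28α + 437 = 0. The discriminant of x^2 + 28x + 437 is (28)^2 - 4·(437) = 784 - 1748 = -964, and 4·(-241) is not a perfect square in Q since -241 is squarefree and ≠ 1. Hence x^2 + 28x + 437 is irreducible over Q and is the minimal polynomial of α.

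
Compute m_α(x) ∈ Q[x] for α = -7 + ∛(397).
m_α(x) = x^3 + 21x^2 + 147x - 54

Set β = α + 7 = ∛(397), so β^3 = 397. Then (α + 7)^3 - 397 = 0, i.e. α is a root of g(x) = (x + 7)^3 - 397 = x^3 + 21x^2 + 147x - 54. Since g(x) = h(x + 7) where h(x) = x^3 - 397, and h is irreducible over Q (because 397 is not a perfect cube, so h has no rational root, and a monic cubic with no rational root is irreducible), g is also irreducible (irreducibility is preserved under the substitution x → x + 7). Hence m_α(x) = x^3 + 21x^2 + 147x - 54.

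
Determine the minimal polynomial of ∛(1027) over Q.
m_α(x) = x^3 - 1027

α satisfies α^3 = 1027, so x^3 - 1027 annihilates α. By the rational root test, a rational root p/q (in lowest terms) of x^3 - 1027 would satisfy p^3 = 1027 q^3, forcing q = 1 and p^3 = 1027; but 1027 is not a perfect cube, contradiction. A monic cubic over Q with no rational root is irreducible (any nontrivial factorization would include a linear factor). Hence x^3 - 1027 is the minimal polynomial of α, and in particular [Q(α):Q] = 3.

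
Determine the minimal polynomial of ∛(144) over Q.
m_α(x) = x^3 - 144

α satisfies α^3 = 144, so x^3 - 144 annihilates α. By the rational root test, a rational root p/q (in lowest terms) of x^3 - 144 would satisfy p^3 = 144 q^3, forcing q = 1 and p^3 = 144; but 144 is not a perfect cube, contradiction. A monic cubic over Q with no rational root is irreducible (any nontrivial factorization would include a linear factor). Hence x^3 - 144 is the minimal polynomial of α, and in particular [Q(α):Q] = 3.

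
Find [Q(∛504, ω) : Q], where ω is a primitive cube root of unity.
[Q(∛504, ω) : Q] = 6

[Q(∛504):Q] = 3 (min poly x^3 - 504, irreducible since 504 is not a perfect cube). [Q(ω):Q] = 2 (min poly x^2 + x + 1). Since Q(∛504) ⊂ R and ω ∉ R, we have ω ∉ Q(∛504), so x^2 + x + 1 remains irreducible over Q(∛504) and [Q(∛504, ω) : Q(∛504)] = 2. By the tower law, [Q(∛504, ω) : Q] = 3 · 2 = 6. (In fact Q(∛504, ω) is the splitting field of x^3 - 504 over Q.)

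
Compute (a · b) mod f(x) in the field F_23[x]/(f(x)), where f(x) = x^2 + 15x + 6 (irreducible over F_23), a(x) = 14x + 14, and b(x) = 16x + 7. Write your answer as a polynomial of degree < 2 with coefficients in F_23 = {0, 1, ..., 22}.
a · b ≡ 21x + 19 (mod f(x))

Multiply in F_23[x]: a(x)·b(x) = (14x + 14)·(16x + 7) = 17x^2 + 6. This has degree ≥ 2, so divide by f(x) over F_23: 17x^2 + 6 = (17)·(x^2 + 15x + 6) + (21x + 19). Hence a·b ≡ 21x + 19 (mod f). (F_23[x]/(f) is a field with 23^2 = 529 elements since f is irreducible of degree 2.)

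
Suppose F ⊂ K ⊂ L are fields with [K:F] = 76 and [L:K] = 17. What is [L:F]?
[L:F] = 1292

The tower law says that for any tower of field extensions F ⊂ K ⊂ L with finite degrees, [L:F] = [L:K] · [K:F]. Here this gives [L:F] = 17 · 76 = 1292.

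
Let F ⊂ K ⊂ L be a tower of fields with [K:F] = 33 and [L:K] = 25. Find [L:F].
[L:F] = 825

The tower law says that for any tower of field extensions F ⊂ K ⊂ L with finite degrees, [L:F] = [L:K] · [K:F]. Here this gives [L:F] = 25 · 33 = 825.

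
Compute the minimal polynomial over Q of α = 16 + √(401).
m_α(x) = x^2 - 32x - 145

From α - 16 = √(401), squaring gives (α - 16)^2 = 401, i.e. α^2 - 32α + 256 = 401, so α^2 - 32α - 145 = 0. The discriminant of x^2 - 32x - 145 is (-32)^2 - 4·(-145) = 1024 + 580 = 1604, and 4·(401) is not a perfect square in Q since 401 is squarefree and ≠ 1. Hence x^2 - 32x - 145 is irreducible over Q and is the minimal polynomial of α.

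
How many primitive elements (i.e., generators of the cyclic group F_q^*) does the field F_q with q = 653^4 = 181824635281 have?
There are φ(181824635280) = 47745884160 primitive elements

F_q^* is cyclic of order q - 1 = 181824635280. A cyclic group of order m has exactly φ(m) generators. Here m = 181824635280 = 2^4 · 3 · 5 · 109 · 163 · 42641, so the number of primitive elements is φ(181824635280) = 47745884160.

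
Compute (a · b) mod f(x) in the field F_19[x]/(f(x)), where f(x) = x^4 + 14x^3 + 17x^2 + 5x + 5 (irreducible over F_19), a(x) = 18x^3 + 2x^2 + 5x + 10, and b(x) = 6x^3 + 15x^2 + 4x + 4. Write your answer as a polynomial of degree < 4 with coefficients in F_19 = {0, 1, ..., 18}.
a · b ≡ 11x^3 + 17x^2 + 13x + 18 (mod f(x))

Multiply in F_19[x]: a(x)·b(x) = (18x^3 + 2x^2 + 5x + 10)·(6x^3 + 15x^2 + 4x + 4) = 13x^6 + 16x^5 + 18x^4 + 6x^3 + 7x^2 + 3x + 2. This has degree ≥ 4, so divide by f(x) over F_19: 13x^6 + 16x^5 + 18x^4 + 6x^3 + 7x^2 + 3x + 2 = (13x^2 + 5x + 12)·(x^4 + 14x^3 + 17x^2 + 5x + 5) + (11x^3 + 17x^2 + 13x + 18). Hence a·b ≡ 11x^3 + 17x^2 + 13x + 18 (mod f). (F_19[x]/(f) is a field with 19^4 = 130321 elements since f is irreducible of degree 4.)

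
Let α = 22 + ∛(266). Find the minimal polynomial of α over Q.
m_α(x) = x^3 - 66x^2 + 1452x - 10914

Set β = α - 22 = ∛(266), so β^3 = 266. Then (α - 22)^3 - 266 = 0, i.e. α is a root of g(x) = (x - 22)^3 - 266 = x^3 - 66x^2 + 1452x - 10914. Since g(x) = h(x - 22) where h(x) = x^3 - 266, and h is irreducible over Q (because 266 is not a perfect cube, so h has no rational root, and a monic cubic with no rational root is irreducible), g is also irreducible (irreducibility is preserved under the substitution x → x - 22). Hence m_α(x) = x^3 - 66x^2 + 1452x - 10914.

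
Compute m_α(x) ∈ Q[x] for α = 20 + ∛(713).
m_α(x) = x^3 - 60x^2 + 1200x - 8713

Set β = α - 20 = ∛(713), so β^3 = 713. Then (α - 20)^3 - 713 = 0, i.e. α is a root of g(x) = (x - 20)^3 - 713 = x^3 - 60x^2 + 1200x - 8713. Since g(x) = h(x - 20) where h(x) = x^3 - 713, and h is irreducible over Q (because 713 is not a perfect cube, so h has no rational root, and a monic cubic with no rational root is irreducible), g is also irreducible (irreducibility is preserved under the substitution x → x - 20). Hence m_α(x) = x^3 - 60x^2 + 1200x - 8713.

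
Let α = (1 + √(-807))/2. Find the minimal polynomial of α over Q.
m_α(x) = x^2 - x + 202

From 2α - 1 = √(-807), squaring gives (2α - 1)^2 = -807, i.e. 4α^2 - 4α + 1 = -807, so α^2 - α + (1 + 807)/4 = 0. Since -807 ≡ 1 (mod 4), (1 + 807)/4 = 202 ∈ Z. The polynomial x^2 - x + 202 has discriminant 1 - 4·(202) = -807, which is not a perfect square in Q (d = -807 is squarefree and ≠ 1), so x^2 - x + 202 is irreducible over Q. It is the minimal polynomial of α.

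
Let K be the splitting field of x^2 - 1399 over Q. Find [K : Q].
[K : Q] = 2

f(x) = x^2 - 1399 factors as (x - √1399)(x + √1399). The splitting field is K = Q(√1399). Since 1399 is squarefree and > 1, it is not a perfect square, so x^2 - 1399 is irreducible over Q and [Q(√1399) : Q] = 2. Hence [K : Q] = 2.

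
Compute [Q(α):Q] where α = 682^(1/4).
[Q(α):Q] = 4

α is a root of x^4 - 682. By Eisenstein's criterion at the prime p = 2 (which divides the constant term 682 but p^2 = 4 does not, since 682 is squarefree), x^4 - 682 is irreducible over Q. Hence [Q(α):Q] = 4.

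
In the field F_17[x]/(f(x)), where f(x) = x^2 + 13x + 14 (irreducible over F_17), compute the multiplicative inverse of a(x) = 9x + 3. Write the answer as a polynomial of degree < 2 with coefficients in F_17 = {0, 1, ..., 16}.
a(x)^(-1) ≡ 11x + 9 (mod f(x))

Since f is irreducible over F_17, F_17[x]/(f) is a field and a(x) ≠ 0 has an inverse. Apply the extended Euclidean algorithm to f(x) and a(x) in F_17[x]: f(x) = (2x + 14)·a(x) + (6). The last nonzero remainder is the constant 6 = gcd(f, a) in F_17. Back-substituting through the division chain expresses 6 = s(x)·a(x) + t(x)·f(x) with s(x) ≡ 15x + 3 (mod f), so (15x + 3)·a(x) ≡ 6 (mod f). Multiplying by 6^(-1) ≡ 3 in F_17 gives a(x)^(-1) ≡ 3·(15x + 3) ≡ 11x + 9 (mod f). Check: (9x + 3)·(11x + 9) = 14x^2 + 12x + 10 ≡ 1 (mod x^2 + 13x + 14).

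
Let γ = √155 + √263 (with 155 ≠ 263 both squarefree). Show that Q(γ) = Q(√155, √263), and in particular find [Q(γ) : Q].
[Q(γ) : Q] = 4 (equivalently, Q(γ) = Q(√155, √263))

Obviously Q(γ) ⊆ Q(√155, √263), and [Q(√155, √263):Q] = 4 (since 155, 263 are distinct squarefree integers > 1 with 40765 not a perfect square). To show equality we compute the minimal polynomial of γ. From γ = √155 + √263: γ^2 = 155 + 2√(40765) + 263 = 418 + 2√(40765), so γ^2 - 418 = 2√(40765); squaring, (γ^2 - 418)^2 = 4·40765, i.e. γ^4 - 836γ^2 + 174724 - 163060 = 0, i.e. γ^4 - 836γ^2 + 11664 = 0. So γ is a root of x^4 - 836x^2 + 11664. This polynomial is irreducible over Q: it has no rational root (each ±√155 ± √263 is irrational), and any factorization into two quadratics over Q would force √(40765) ∈ Q (pairing opposite roots) or √155, √263 ∈ Q (other pairings), all impossible. Hence [Q(γ):Q] = 4 = [Q(√155, √263):Q], so Q(γ) = Q(√155, √263).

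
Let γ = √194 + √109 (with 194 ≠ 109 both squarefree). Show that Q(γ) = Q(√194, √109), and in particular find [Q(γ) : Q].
[Q(γ) : Q] = 4 (equivalently, Q(γ) = Q(√194, √109))

Obviously Q(γ) ⊆ Q(√194, √109), and [Q(√194, √109):Q] = 4 (since 194, 109 are distinct squarefree integers > 1 with 21146 not a perfect square). To show equality we compute the minimal polynomial of γ. From γ = √194 + √109: γ^2 = 194 + 2√(21146) + 109 = 303 + 2√(21146), so γ^2 - 303 = 2√(21146); squaring, (γ^2 - 303)^2 = 4·21146, i.e. γ^4 - 606γ^2 + 91809 - 84584 = 0, i.e. γ^4 - 606γ^2 + 7225 = 0. So γ is a root of x^4 - 606x^2 + 7225. This polynomial is irreducible over Q: it has no rational root (each ±√194 ± √109 is irrational), and any factorization into two quadratics over Q would force √(21146) ∈ Q (pairing opposite roots) or √194, √109 ∈ Q (other pairings), all impossible. Hence [Q(γ):Q] = 4 = [Q(√194, √109):Q], so Q(γ) = Q(√194, √109).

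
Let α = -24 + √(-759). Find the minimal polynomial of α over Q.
m_α(x) = x^2 + 48x + 1335

From α + 24 = √(-759), squaring gives (α + 24)^2 = -759, i.e. α^2 + 48α + 576 = -759, so α^2 + 48α + 1335 = 0. The discriminant of x^2 + 48x + 1335 is (48)^2 - 4·(1335) = 2304 - 5340 = -3036, and 4·(-759) is not a perfect square in Q since -759 is squarefree and ≠ 1. Hence x^2 + 48x + 1335 is irreducible over Q and is the minimal polynomial of α.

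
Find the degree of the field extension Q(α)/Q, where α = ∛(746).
[Q(α):Q] = 3

The minimal polynomial of α is x^3 - 746, irreducible over Q since 746 is not a perfect cube (so x^3 - 746 has no rational root). Hence [Q(α):Q] = deg(m_α) = 3.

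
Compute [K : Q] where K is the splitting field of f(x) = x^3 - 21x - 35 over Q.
[K : Q] = 3

By the rational root test, any rational root of the monic integer polynomial f(x) = x^3 - 21x - 35 must be an integer dividing the constant term -35, i.e. one of ±{1, 5, 7, 35}. Evaluating: f(1) = -55, f(-1) = -15, f(5) = -15, f(-5) = -55, f(7) = 161, f(-7) = -231, f(35) = 42105, f(-35) = -42175; none is 0, so f has no rational root and is therefore irreducible over Q (a cubic with no linear factor over a field is irreducible). For an irreducible cubic, the Galois group is A_3 or S_3 according as the discriminant disc(f) = -4a^3 - 27b^2 = -4·(-21)^3 - 27·(-35)^2 = 3969 is or is not a square in Q. Here disc(f) = 3969 = 63^2 is a perfect square in Q, so the Galois group of f over Q is contained in A_3, hence equals A_3 (cyclic of order 3). The splitting field has degree |A_3| = 3 over Q, so [K : Q] = 3.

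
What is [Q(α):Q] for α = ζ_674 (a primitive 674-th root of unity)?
[Q(α):Q] = 336

The minimal polynomial of ζ_674 over Q is the 674-th cyclotomic polynomial Φ_674(x), which is irreducible over Q and has degree φ(674) = 336. Hence [Q(α):Q] = φ(674) = 336.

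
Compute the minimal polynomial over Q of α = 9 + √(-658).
m_α(x) = x^2 - 18x + 739

From α - 9 = √(-658), squaring gives (α - 9)^2 = -658, i.e. α^2 - 18α + 81 = -658, so α^2 - 18α + 739 = 0. The discriminant of x^2 - 18x + 739 is (-18)^2 - 4·(739) = 324 - 2956 = -2632, and 4·(-658) is not a perfect square in Q since -658 is squarefree and ≠ 1. Hence x^2 - 18x + 739 is irreducible over Q and is the minimal polynomial of α.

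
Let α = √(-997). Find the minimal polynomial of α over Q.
m_α(x) = x^2 + 997

α satisfies α^2 + 997 = 0, so x^2 + 997 annihilates α. Since d = -997 is squarefree and ≠ 1, it is not a perfect square in Q, so x^2 + 997 has no rational root and is therefore irreducible over Q (a degree-2 polynomial over a field is irreducible iff it has no root). Hence m_α(x) = x^2 + 997.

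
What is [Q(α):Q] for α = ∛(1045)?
[Q(α):Q] = 3

The minimal polynomial of α is x^3 - 1045, irreducible over Q since 1045 is not a perfect cube (so x^3 - 1045 has no rational root). Hence [Q(α):Q] = deg(m_α) = 3.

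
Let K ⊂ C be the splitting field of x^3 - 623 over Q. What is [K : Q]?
[K : Q] = 6

The roots of x^3 - 623 are ∛623, ω∛623, ω^2∛623 where ω = e^(2πi/3) is a primitive cube root of unity, so K = Q(∛623, ω). Now [Q(∛623):Q] = 3 (since 623 is not a perfect cube, x^3 - 623 is irreducible) and [Q(ω):Q] = 2. Both 2 and 3 divide [K:Q], and [K:Q] ≤ 3·2 = 6, so [K:Q] = 6. (Equivalently: Q(∛623) ⊂ R but ω ∉ R, so [K : Q(∛623)] = 2.)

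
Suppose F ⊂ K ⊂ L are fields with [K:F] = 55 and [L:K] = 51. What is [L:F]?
[L:F] = 2805

The tower law says that for any tower of field extensions F ⊂ K ⊂ L with finite degrees, [L:F] = [L:K] · [K:F]. Here this gives [L:F] = 51 · 55 = 2805.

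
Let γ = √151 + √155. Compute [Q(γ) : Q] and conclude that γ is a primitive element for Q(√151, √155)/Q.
[Q(γ) : Q] = 4 (equivalently, Q(γ) = Q(√151, √155))

Obviously Q(γ) ⊆ Q(√151, √155), and [Q(√151, √155):Q] = 4 (since 151, 155 are distinct squarefree integers > 1 with 23405 not a perfect square). To show equality we compute the minimal polynomial of γ. From γ = √151 + √155: γ^2 = 151 + 2√(23405) + 155 = 306 + 2√(23405), so γ^2 - 306 = 2√(23405); squaring, (γ^2 - 306)^2 = 4·23405, i.e. γ^4 - 612γ^2 + 93636 - 93620 = 0, i.e. γ^4 - 612γ^2 + 16 = 0. So γ is a root of x^4 - 612x^2 + 16. This polynomial is irreducible over Q: it has no rational root (each ±√151 ± √155 is irrational), and any factorization into two quadratics over Q would force √(23405) ∈ Q (pairing opposite roots) or √151, √155 ∈ Q (other pairings), all impossible. Hence [Q(γ):Q] = 4 = [Q(√151, √155):Q], so Q(γ) = Q(√151, √155).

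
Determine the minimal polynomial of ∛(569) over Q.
m_α(x) = x^3 - 569

α satisfies α^3 = 569, so x^3 - 569 annihilates α. By the rational root test, a rational root p/q (in lowest terms) of x^3 - 569 would satisfy p^3 = 569 q^3, forcing q = 1 and p^3 = 569; but 569 is not a perfect cube, contradiction. A monic cubic over Q with no rational root is irreducible (any nontrivial factorization would include a linear factor). Hence x^3 - 569 is the minimal polynomial of α, and in particular [Q(α):Q] = 3.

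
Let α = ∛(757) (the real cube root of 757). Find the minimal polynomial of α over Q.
m_α(x) = x^3 - 757

α satisfies α^3 = 757, so x^3 - 757 annihilates α. By the rational root test, a rational root p/q (in lowest terms) of x^3 - 757 would satisfy p^3 = 757 q^3, forcing q = 1 and p^3 = 757; but 757 is not a perfect cube, contradiction. A monic cubic over Q with no rational root is irreducible (any nontrivial factorization would include a linear factor). Hence x^3 - 757 is the minimal polynomial of α, and in particular [Q(α):Q] = 3.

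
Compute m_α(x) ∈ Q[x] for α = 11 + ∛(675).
m_α(x) = x^3 - 33x^2 + 363x - 2006

Set β = α - 11 = ∛(675), so β^3 = 675. Then (α - 11)^3 - 675 = 0, i.e. α is a root of g(x) = (x - 11)^3 - 675 = x^3 - 33x^2 + 363x - 2006. Since g(x) = h(x - 11) where h(x) = x^3 - 675, and h is irreducible over Q (because 675 is not a perfect cube, so h has no rational root, and a monic cubic with no rational root is irreducible), g is also irreducible (irreducibility is preserved under the substitution x → x - 11). Hence m_α(x) = x^3 - 33x^2 + 363x - 2006.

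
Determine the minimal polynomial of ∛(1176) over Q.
m_α(x) = x^3 - 1176

α satisfies α^3 = 1176, so x^3 - 1176 annihilates α. By the rational root test, a rational root p/q (in lowest terms) of x^3 - 1176 would satisfy p^3 = 1176 q^3, forcing q = 1 and p^3 = 1176; but 1176 is not a perfect cube, contradiction. A monic cubic over Q with no rational root is irreducible (any nontrivial factorization would include a linear factor). Hence x^3 - 1176 is the minimal polynomial of α, and in particular [Q(α):Q] = 3.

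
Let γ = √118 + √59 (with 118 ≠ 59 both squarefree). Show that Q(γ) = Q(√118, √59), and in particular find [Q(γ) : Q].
[Q(γ) : Q] = 4 (equivalently, Q(γ) = Q(√118, √59))

Obviously Q(γ) ⊆ Q(√118, √59), and [Q(√118, √59):Q] = 4 (since 118, 59 are distinct squarefree integers > 1 with 6962 not a perfect square). To show equality we compute the minimal polynomial of γ. From γ = √118 + √59: γ^2 = 118 + 2√(6962) + 59 = 177 + 2√(6962), so γ^2 - 177 = 2√(6962); squaring, (γ^2 - 177)^2 = 4·6962, i.e. γ^4 - 354γ^2 + 31329 - 27848 = 0, i.e. γ^4 - 354γ^2 + 3481 = 0. So γ is a root of x^4 - 354x^2 + 3481. This polynomial is irreducible over Q: it has no rational root (each ±√118 ± √59 is irrational), and any factorization into two quadratics over Q would force √(6962) ∈ Q (pairing opposite roots) or √118, √59 ∈ Q (other pairings), all impossible. Hence [Q(γ):Q] = 4 = [Q(√118, √59):Q], so Q(γ) = Q(√118, √59).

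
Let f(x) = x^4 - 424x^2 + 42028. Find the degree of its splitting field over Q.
[K : Q] = 4

Solving the quadratic in x^2: x^2 = (424 ± √(424^2 - 4·42028))/2 = (424 ± √11664)/2 = (424 ± 108)/2, giving x^2 = 158 or x^2 = 266. So f(x) = (x^2 - 158)(x^2 - 266) and the roots of f are ±√158, ±√266. Hence the splitting field is K = Q(√158, √266). Since 158 and 266 are distinct squarefree integers > 1, their product 42028 is not a perfect square, so √266 ∉ Q(√158). By the tower law [K:Q] = [Q(√158,√266):Q(√158)] · [Q(√158):Q] = 2 · 2 = 4.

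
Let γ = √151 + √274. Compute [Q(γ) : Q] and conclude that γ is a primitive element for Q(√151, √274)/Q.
[Q(γ) : Q] = 4 (equivalently, Q(γ) = Q(√151, √274))

Obviously Q(γ) ⊆ Q(√151, √274), and [Q(√151, √274):Q] = 4 (since 151, 274 are distinct squarefree integers > 1 with 41374 not a perfect square). To show equality we compute the minimal polynomial of γ. From γ = √151 + √274: γ^2 = 151 + 2√(41374) + 274 = 425 + 2√(41374), so γ^2 - 425 = 2√(41374); squaring, (γ^2 - 425)^2 = 4·41374, i.e. γ^4 - 850γ^2 + 180625 - 165496 = 0, i.e. γ^4 - 850γ^2 + 15129 = 0. So γ is a root of x^4 - 850x^2 + 15129. This polynomial is irreducible over Q: it has no rational root (each ±√151 ± √274 is irrational), and any factorization into two quadratics over Q would force √(41374) ∈ Q (pairing opposite roots) or √151, √274 ∈ Q (other pairings), all impossible. Hence [Q(γ):Q] = 4 = [Q(√151, √274):Q], so Q(γ) = Q(√151, √274).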